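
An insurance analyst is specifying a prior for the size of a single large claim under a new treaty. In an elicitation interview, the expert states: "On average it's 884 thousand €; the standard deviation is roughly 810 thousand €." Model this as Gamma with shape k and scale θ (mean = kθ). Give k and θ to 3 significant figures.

For Gamma(k, scale θ): mean = kθ, variance = kθ², so CV = 1/√k.
CV = SD/mean = 810/884 = 0.9163, hence k = 1/CV² = 1.19.
Then θ = mean/k = 884/1.19 = 742.

k ≈ 1.19, θ ≈ 742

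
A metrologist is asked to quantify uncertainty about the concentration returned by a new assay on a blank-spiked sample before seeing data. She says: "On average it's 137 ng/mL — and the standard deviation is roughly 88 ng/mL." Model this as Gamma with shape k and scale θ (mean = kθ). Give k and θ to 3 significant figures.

k ≈ 2.42, θ ≈ 56.5

For Gamma(k, scale θ): mean = kθ, variance = kθ², so CV = 1/√k.
CV = SD/mean = 88/137 = 0.6423, hence k = 1/CV² = 2.42.
Then θ = mean/k = 137/2.42 = 56.5.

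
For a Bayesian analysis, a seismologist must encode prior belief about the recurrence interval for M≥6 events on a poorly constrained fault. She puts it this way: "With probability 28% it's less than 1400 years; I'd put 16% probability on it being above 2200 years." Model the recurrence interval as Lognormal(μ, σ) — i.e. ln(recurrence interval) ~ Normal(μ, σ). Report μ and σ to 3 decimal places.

If T ~ Lognormal(μ,σ) then ln T ~ Normal(μ,σ), so the p-quantile of ln T is μ + z_p·σ.
ln(1400) = 7.244 and ln(2200) = 7.696; z_{0.28} = -0.5828, z_{0.84} = 0.9945.
σ = (7.696 − 7.244)/(0.9945 − (-0.5828)) = 0.287.
μ = 7.244 − (-0.5828)·0.287 = 7.411.

μ ≈ 7.411, σ ≈ 0.287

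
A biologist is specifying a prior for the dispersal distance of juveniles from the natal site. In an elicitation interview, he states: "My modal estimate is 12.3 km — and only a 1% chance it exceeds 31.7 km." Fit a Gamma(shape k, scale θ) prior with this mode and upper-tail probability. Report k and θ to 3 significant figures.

k ≈ 6.2, θ ≈ 2.36

Gamma(k,θ) with k>1 has mode (k−1)θ, so θ = 12.3/(k−1).
Need P(X < 31.7) = 0.99 with θ tied to k this way. Start at k = 2, θ = 12.3: P(X<31.7) ≈ 0.728.
Too low — raise k to concentrate. Iterating converges to k ≈ 6.2.
Then θ = 12.3/(6.2−1) ≈ 2.36.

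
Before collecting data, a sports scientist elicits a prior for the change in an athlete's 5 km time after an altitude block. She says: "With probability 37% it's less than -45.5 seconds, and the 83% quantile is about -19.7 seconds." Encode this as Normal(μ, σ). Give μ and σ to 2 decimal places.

μ = -38.84, σ = 20.06

The p-quantile of Normal(μ,σ) is μ + z_p·σ, with z_{0.37} = -0.3319 and z_{0.83} = 0.9542.
Eliminate σ: μ = (z₂·x₁ − z₁·x₂)/(z₂ − z₁) = (0.9542·-45.5 − (-0.3319)·-19.7)/1.286 = -38.84.
Then σ = (x₂ − x₁)/(z₂ − z₁) = (-19.7 − -45.5)/1.286 = 20.06.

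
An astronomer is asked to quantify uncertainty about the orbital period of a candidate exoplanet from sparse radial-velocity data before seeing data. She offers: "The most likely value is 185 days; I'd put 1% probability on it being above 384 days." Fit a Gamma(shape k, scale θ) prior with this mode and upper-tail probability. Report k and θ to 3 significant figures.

Gamma(k,θ) with k>1 has mode (k−1)θ, so θ = 185/(k−1).
Need P(X < 384) = 0.99 with θ tied to k this way. Start at k = 2, θ = 185: P(X<384) ≈ 0.614.
Too low — raise k to concentrate. Iterating converges to k ≈ 10.1.
Then θ = 185/(10.1−1) ≈ 20.2.

k ≈ 10.1, θ ≈ 20.2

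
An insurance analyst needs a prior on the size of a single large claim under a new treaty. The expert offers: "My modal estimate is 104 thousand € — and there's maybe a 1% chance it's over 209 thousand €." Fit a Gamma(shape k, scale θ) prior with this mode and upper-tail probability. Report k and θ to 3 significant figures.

k ≈ 11.1, θ ≈ 10.3

Gamma(k,θ) with k>1 has mode (k−1)θ, so θ = 104/(k−1).
Need P(X < 209) = 0.99 with θ tied to k this way. Start at k = 2, θ = 104: P(X<209) ≈ 0.597.
Too low — raise k to concentrate. Iterating converges to k ≈ 11.1.
Then θ = 104/(11.1−1) ≈ 10.3.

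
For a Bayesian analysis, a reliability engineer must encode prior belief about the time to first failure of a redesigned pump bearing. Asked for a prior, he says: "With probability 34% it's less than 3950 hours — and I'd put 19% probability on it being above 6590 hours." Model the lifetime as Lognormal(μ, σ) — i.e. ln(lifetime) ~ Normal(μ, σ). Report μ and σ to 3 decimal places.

μ ≈ 8.445, σ ≈ 0.397

If T ~ Lognormal(μ,σ) then ln T ~ Normal(μ,σ), so the p-quantile of ln T is μ + z_p·σ.
ln(3950) = 8.281 and ln(6590) = 8.793; z_{0.34} = -0.4125, z_{0.81} = 0.8779.
σ = (8.793 − 8.281)/(0.8779 − (-0.4125)) = 0.397.
μ = 8.281 − (-0.4125)·0.397 = 8.445.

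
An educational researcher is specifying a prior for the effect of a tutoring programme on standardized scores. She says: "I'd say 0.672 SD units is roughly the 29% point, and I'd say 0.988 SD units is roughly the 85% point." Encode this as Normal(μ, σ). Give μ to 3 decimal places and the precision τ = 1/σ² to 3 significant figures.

μ = 0.782, τ = 25.3

The p-quantile of Normal(μ,σ) is μ + z_p·σ, with z_{0.29} = -0.5534 and z_{0.85} = 1.036.
Eliminate σ: μ = (z₂·x₁ − z₁·x₂)/(z₂ − z₁) = (1.036·0.672 − (-0.5534)·0.988)/1.59 = 0.782.
Then σ = (x₂ − x₁)/(z₂ − z₁) = (0.988 − 0.672)/1.59 = 0.199.
Precision τ = 1/σ² = 1/0.1988² = 25.3.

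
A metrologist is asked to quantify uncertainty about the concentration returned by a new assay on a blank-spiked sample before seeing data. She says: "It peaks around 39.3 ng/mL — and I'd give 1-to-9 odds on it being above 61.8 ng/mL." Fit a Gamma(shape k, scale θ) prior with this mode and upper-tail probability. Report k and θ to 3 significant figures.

Gamma(k,θ) with k>1 has mode (k−1)θ, so θ = 39.3/(k−1).
Need P(X < 61.8) = 0.9 with θ tied to k this way. Start at k = 2, θ = 39.3: P(X<61.8) ≈ 0.466.
Too low — raise k to concentrate. Iterating converges to k ≈ 10.1.
Then θ = 39.3/(10.1−1) ≈ 4.3.

k ≈ 10.1, θ ≈ 4.3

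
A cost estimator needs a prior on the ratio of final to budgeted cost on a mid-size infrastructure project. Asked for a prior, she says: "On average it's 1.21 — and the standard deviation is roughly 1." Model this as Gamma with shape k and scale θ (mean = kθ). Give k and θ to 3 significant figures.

For Gamma(k, scale θ): mean = kθ, variance = kθ², so CV = 1/√k.
CV = SD/mean = 1/1.21 = 0.8264, hence k = 1/CV² = 1.46.
Then θ = mean/k = 1.21/1.46 = 0.826.

k ≈ 1.46, θ ≈ 0.826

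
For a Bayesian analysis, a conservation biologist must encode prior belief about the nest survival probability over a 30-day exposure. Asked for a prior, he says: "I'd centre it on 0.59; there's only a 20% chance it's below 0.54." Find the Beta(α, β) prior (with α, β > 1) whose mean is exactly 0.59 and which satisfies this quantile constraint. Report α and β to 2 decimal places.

α ≈ 40.09, β ≈ 27.86

With mean 0.59 fixed, write α = 0.59s, β = 0.41s where s = α+β.
Need P(θ < 0.54) = 0.2 under Beta(0.59s, 0.41s). Normal approximation: (q−m)/√(m(1−m)/s) ≈ z_{0.2} = -0.842, so s ≈ 0.59·0.41·(-0.842)²/(0.54−0.59)² = 68.5.
At s = 68.5: P(θ<0.54) ≈ 0.199. Adjusting to match 0.2 gives s ≈ 67.95.
So α = 0.59·67.95 ≈ 40.09, β = 0.41·67.95 ≈ 27.86.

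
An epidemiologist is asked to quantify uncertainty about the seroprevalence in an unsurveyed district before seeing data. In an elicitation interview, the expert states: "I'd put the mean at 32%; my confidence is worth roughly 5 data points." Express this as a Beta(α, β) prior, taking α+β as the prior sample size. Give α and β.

α = 1.6, β = 3.4

Under the effective-sample-size interpretation, Beta(α, β) has prior mean α/(α+β) and prior sample size α+β.
So α+β = 5 and α/(α+β) = 0.32, giving α = 0.32·5 = 1.6 and β = 5 − 1.6 = 3.4.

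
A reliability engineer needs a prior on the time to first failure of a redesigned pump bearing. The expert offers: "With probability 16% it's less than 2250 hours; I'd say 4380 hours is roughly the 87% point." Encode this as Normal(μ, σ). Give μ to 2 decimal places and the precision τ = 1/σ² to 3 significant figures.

For Normal(μ,σ), the p-quantile is μ + z_p·σ. Here z_{0.16} = -0.9945, z_{0.87} = 1.126.
So 2250 = μ − 0.9945σ and 4380 = μ + 1.126σ.
Subtracting: σ = (4380 − 2250)/(1.126 − (-0.9945)) = 1004.31.
Then μ = 2250 − (-0.9945)·1004.31 = 3248.75.
Precision τ = 1/σ² = 1/1004² = 9.91e-07.

μ = 3248.75, τ = 9.91e-07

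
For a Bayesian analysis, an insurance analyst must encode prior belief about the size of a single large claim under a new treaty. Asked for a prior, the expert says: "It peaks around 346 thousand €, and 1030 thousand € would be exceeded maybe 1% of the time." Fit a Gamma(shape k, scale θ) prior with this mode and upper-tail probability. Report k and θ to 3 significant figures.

Gamma(k,θ) with k>1 has mode (k−1)θ, so θ = 346/(k−1).
Need P(X < 1030) = 0.99 with θ tied to k this way. Start at k = 2, θ = 346: P(X<1030) ≈ 0.797.
Too low — raise k to concentrate. Iterating converges to k ≈ 4.79.
Then θ = 346/(4.79−1) ≈ 91.3.

k ≈ 4.79, θ ≈ 91.3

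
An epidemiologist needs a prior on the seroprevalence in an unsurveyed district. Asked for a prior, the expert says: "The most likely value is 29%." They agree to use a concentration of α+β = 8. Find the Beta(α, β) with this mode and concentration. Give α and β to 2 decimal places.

α = 2.74, β = 5.26

For α,β > 1 the Beta mode is (α−1)/(α+β−2). With α+β = 8, the mode is (α−1)/6.
Set (α−1)/6 = 0.29 → α = 1 + 0.29·6 = 2.74.
β = 8 − α = 5.26.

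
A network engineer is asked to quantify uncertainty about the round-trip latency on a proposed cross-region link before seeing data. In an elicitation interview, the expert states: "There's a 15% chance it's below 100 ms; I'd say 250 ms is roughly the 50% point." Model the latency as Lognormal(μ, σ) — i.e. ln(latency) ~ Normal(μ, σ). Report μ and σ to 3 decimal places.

μ ≈ 5.521, σ ≈ 0.884

If T ~ Lognormal(μ,σ) then ln T ~ Normal(μ,σ), so the p-quantile of ln T is μ + z_p·σ.
ln(100) = 4.605 and ln(250) = 5.521; z_{0.15} = -1.036, z_{0.5} = 0.
σ = (5.521 − 4.605)/(0 − (-1.036)) = 0.884.
μ = 4.605 − (-1.036)·0.884 = 5.521.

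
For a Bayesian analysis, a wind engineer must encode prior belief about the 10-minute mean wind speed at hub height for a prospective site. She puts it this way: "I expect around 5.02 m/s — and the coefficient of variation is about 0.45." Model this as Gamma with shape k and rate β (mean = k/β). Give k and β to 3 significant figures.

k ≈ 4.94, β ≈ 0.984

For Gamma(k, rate β): mean = k/β, variance = k/β², so CV = 1/√k.
CV = 0.45, hence k = 1/CV² = 4.94.
Then β = k/mean = 4.94/5.02 = 0.984.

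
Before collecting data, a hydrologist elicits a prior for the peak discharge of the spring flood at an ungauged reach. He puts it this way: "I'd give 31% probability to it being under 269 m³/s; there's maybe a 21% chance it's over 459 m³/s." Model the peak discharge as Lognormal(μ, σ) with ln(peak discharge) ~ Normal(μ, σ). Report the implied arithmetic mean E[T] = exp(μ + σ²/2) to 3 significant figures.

If T ~ Lognormal(μ,σ) then ln T ~ Normal(μ,σ), so the p-quantile of ln T is μ + z_p·σ.
ln(269) = 5.595 and ln(459) = 6.129; z_{0.31} = -0.4959, z_{0.79} = 0.8064.
σ = (6.129 − 5.595)/(0.8064 − (-0.4959)) = 0.410.
μ = 5.595 − (-0.4959)·0.410 = 5.798.
E[T] = exp(μ + σ²/2) = exp(5.798 + 0.0842) = 359 m³/s.

E[T] ≈ 359 m³/s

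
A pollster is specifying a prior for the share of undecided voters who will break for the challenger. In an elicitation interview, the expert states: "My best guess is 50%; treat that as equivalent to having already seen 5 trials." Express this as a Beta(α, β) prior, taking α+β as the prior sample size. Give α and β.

α = 2.5, β = 2.5

Under the effective-sample-size interpretation, Beta(α, β) has prior mean α/(α+β) and prior sample size α+β.
So α+β = 5 and α/(α+β) = 0.5, giving α = 0.5·5 = 2.5 and β = 5 − 2.5 = 2.5.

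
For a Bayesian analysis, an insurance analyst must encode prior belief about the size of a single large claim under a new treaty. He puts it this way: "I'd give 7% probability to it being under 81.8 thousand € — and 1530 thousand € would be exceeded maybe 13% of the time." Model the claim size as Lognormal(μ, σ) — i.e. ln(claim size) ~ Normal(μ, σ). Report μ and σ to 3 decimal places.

μ ≈ 6.065, σ ≈ 1.125

If T ~ Lognormal(μ,σ) then ln T ~ Normal(μ,σ), so the p-quantile of ln T is μ + z_p·σ.
ln(81.8) = 4.404 and ln(1530) = 7.333; z_{0.07} = -1.476, z_{0.87} = 1.126.
σ = (7.333 − 4.404)/(1.126 − (-1.476)) = 1.125.
μ = 4.404 − (-1.476)·1.125 = 6.065.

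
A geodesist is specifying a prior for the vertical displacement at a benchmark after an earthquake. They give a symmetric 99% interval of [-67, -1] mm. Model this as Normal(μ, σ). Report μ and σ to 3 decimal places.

μ = -34.000, σ = 12.811

A symmetric 99% interval runs μ ± z·σ with z = 2.576.
Half-width = 33, so σ = 33/2.576 = 12.811.
μ is the interval midpoint, -34.000.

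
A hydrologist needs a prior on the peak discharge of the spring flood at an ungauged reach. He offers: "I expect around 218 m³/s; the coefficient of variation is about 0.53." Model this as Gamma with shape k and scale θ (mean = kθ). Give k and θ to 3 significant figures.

For Gamma(k, scale θ): mean = kθ, variance = kθ², so CV = 1/√k.
CV = 0.53, hence k = 1/CV² = 3.56.
Then θ = mean/k = 218/3.56 = 61.2.

k ≈ 3.56, θ ≈ 61.2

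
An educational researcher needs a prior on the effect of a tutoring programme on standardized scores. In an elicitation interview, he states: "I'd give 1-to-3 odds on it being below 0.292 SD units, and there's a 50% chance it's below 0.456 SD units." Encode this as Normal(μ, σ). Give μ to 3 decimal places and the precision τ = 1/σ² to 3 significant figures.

μ = 0.456, τ = 16.9

For Normal(μ,σ), the p-quantile is μ + z_p·σ. Here z_{0.25} = -0.6745, z_{0.5} = 0.
So 0.292 = μ − 0.6745σ and 0.456 = μ + 0σ.
Subtracting: σ = (0.456 − 0.292)/(0 − (-0.6745)) = 0.243.
Then μ = 0.292 − (-0.6745)·0.243 = 0.456.
Precision τ = 1/σ² = 1/0.2431² = 16.9.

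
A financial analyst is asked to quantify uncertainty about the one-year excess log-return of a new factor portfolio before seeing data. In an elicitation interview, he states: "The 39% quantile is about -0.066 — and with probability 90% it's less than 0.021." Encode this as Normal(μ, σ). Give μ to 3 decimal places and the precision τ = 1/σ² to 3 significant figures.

μ = -0.050, τ = 322

For Normal(μ,σ), the p-quantile is μ + z_p·σ. Here z_{0.39} = -0.2793, z_{0.9} = 1.282.
So -0.066 = μ − 0.2793σ and 0.021 = μ + 1.282σ.
Subtracting: σ = (0.021 − -0.066)/(1.282 − (-0.2793)) = 0.056.
Then μ = -0.066 − (-0.2793)·0.056 = -0.050.
Precision τ = 1/σ² = 1/0.05574² = 322.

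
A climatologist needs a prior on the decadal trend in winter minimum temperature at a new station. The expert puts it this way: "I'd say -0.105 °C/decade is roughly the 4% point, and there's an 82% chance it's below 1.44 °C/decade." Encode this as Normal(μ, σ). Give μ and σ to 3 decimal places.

μ = 0.910, σ = 0.580

The p-quantile of Normal(μ,σ) is μ + z_p·σ, with z_{0.04} = -1.751 and z_{0.82} = 0.9154.
Eliminate σ: μ = (z₂·x₁ − z₁·x₂)/(z₂ − z₁) = (0.9154·-0.105 − (-1.751)·1.44)/2.666 = 0.910.
Then σ = (x₂ − x₁)/(z₂ − z₁) = (1.44 − -0.105)/2.666 = 0.580.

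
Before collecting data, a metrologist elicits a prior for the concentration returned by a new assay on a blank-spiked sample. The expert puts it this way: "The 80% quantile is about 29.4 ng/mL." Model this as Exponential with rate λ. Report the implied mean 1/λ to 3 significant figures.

P(T < 29.4) = 1 − e^(−λ·29.4) = 0.8, so λ = −ln(1−0.8)/29.4 = −ln(0.2)/29.4 = 0.0547.
Mean = 1/λ = 18.3 ng/mL.

mean ≈ 18.3 ng/mL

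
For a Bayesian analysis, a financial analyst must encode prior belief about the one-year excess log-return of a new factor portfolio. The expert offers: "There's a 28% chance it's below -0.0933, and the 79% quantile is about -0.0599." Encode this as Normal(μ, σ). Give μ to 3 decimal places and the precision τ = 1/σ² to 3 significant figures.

μ = -0.079, τ = 1730

The p-quantile of Normal(μ,σ) is μ + z_p·σ, with z_{0.28} = -0.5828 and z_{0.79} = 0.8064.
Eliminate σ: μ = (z₂·x₁ − z₁·x₂)/(z₂ − z₁) = (0.8064·-0.0933 − (-0.5828)·-0.0599)/1.389 = -0.079.
Then σ = (x₂ − x₁)/(z₂ − z₁) = (-0.0599 − -0.0933)/1.389 = 0.024.
Precision τ = 1/σ² = 1/0.02404² = 1730.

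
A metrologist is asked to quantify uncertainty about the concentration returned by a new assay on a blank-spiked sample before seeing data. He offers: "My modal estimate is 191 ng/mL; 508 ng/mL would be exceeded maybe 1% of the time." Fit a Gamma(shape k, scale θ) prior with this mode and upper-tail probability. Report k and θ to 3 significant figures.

Gamma(k,θ) with k>1 has mode (k−1)θ, so θ = 191/(k−1).
Need P(X < 508) = 0.99 with θ tied to k this way. Start at k = 2, θ = 191: P(X<508) ≈ 0.744.
Too low — raise k to concentrate. Iterating converges to k ≈ 5.84.
Then θ = 191/(5.84−1) ≈ 39.5.

k ≈ 5.84, θ ≈ 39.5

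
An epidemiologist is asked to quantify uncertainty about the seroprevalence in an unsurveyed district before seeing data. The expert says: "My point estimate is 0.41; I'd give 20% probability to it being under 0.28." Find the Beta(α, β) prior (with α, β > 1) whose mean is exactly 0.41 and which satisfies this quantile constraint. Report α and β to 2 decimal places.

With mean 0.41 fixed, write α = 0.41s, β = 0.59s where s = α+β.
Need P(θ < 0.28) = 0.2 under Beta(0.41s, 0.59s). Normal approximation: (q−m)/√(m(1−m)/s) ≈ z_{0.2} = -0.842, so s ≈ 0.41·0.59·(-0.842)²/(0.28−0.41)² = 10.1.
At s = 10.1: P(θ<0.28) ≈ 0.204. Adjusting to match 0.2 gives s ≈ 10.44.
So α = 0.41·10.44 ≈ 4.28, β = 0.59·10.44 ≈ 6.16.

α ≈ 4.28, β ≈ 6.16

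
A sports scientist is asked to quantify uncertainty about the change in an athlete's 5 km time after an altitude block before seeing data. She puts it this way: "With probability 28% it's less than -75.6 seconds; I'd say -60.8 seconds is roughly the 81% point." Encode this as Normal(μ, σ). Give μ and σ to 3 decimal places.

μ = -69.695, σ = 10.132

The p-quantile of Normal(μ,σ) is μ + z_p·σ, with z_{0.28} = -0.5828 and z_{0.81} = 0.8779.
Eliminate σ: μ = (z₂·x₁ − z₁·x₂)/(z₂ − z₁) = (0.8779·-75.6 − (-0.5828)·-60.8)/1.461 = -69.695.
Then σ = (x₂ − x₁)/(z₂ − z₁) = (-60.8 − -75.6)/1.461 = 10.132.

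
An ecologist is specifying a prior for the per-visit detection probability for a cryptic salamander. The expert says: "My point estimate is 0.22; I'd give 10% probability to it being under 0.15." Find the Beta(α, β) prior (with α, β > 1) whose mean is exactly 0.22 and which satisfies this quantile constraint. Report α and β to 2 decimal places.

With mean 0.22 fixed, write α = 0.22s, β = 0.78s where s = α+β.
Need P(θ < 0.15) = 0.1 under Beta(0.22s, 0.78s). Normal approximation: (q−m)/√(m(1−m)/s) ≈ z_{0.1} = -1.28, so s ≈ 0.22·0.78·(-1.28)²/(0.15−0.22)² = 57.5.
At s = 57.5: P(θ<0.15) ≈ 0.090. Adjusting to match 0.1 gives s ≈ 53.00.
So α = 0.22·53.00 ≈ 11.66, β = 0.78·53.00 ≈ 41.34.

α ≈ 11.66, β ≈ 41.34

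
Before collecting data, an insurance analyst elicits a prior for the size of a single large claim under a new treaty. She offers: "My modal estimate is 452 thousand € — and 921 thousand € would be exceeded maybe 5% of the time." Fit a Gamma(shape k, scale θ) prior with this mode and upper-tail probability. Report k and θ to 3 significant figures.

Gamma(k,θ) with k>1 has mode (k−1)θ, so θ = 452/(k−1).
Need P(X < 921) = 0.95 with θ tied to k this way. Start at k = 2, θ = 452: P(X<921) ≈ 0.604.
Too low — raise k to concentrate. Iterating converges to k ≈ 6.46.
Then θ = 452/(6.46−1) ≈ 82.7.

k ≈ 6.46, θ ≈ 82.7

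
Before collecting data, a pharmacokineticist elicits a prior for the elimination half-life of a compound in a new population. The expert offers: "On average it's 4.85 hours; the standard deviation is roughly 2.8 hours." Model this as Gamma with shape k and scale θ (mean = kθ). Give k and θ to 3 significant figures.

k ≈ 3, θ ≈ 1.62

For Gamma(k, scale θ): mean = kθ, variance = kθ², so CV = 1/√k.
CV = SD/mean = 2.8/4.85 = 0.5773, hence k = 1/CV² = 3.
Then θ = mean/k = 4.85/3 = 1.62.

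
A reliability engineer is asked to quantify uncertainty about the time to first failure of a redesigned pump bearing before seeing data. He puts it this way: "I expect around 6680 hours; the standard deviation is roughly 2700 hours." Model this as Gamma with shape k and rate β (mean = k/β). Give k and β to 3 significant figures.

k ≈ 6.12, β ≈ 0.000916

For Gamma(k, rate β): mean = k/β, variance = k/β², so CV = 1/√k.
CV = SD/mean = 2700/6680 = 0.4042, hence k = 1/CV² = 6.12.
Then β = k/mean = 6.12/6680 = 0.000916.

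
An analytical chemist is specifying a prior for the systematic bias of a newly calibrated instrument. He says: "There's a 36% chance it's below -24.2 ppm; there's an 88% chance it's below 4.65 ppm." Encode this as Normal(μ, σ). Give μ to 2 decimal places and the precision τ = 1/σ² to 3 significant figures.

μ = -17.46, τ = 0.00283

The p-quantile of Normal(μ,σ) is μ + z_p·σ, with z_{0.36} = -0.3585 and z_{0.88} = 1.175.
Eliminate σ: μ = (z₂·x₁ − z₁·x₂)/(z₂ − z₁) = (1.175·-24.2 − (-0.3585)·4.65)/1.533 = -17.46.
Then σ = (x₂ − x₁)/(z₂ − z₁) = (4.65 − -24.2)/1.533 = 18.81.
Precision τ = 1/σ² = 1/18.81² = 0.00283.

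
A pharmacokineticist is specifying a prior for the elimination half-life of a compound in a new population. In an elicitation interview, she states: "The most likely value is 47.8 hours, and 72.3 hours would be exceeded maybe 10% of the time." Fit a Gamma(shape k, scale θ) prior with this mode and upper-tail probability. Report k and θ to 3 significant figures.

k ≈ 11.9, θ ≈ 4.39

Gamma(k,θ) with k>1 has mode (k−1)θ, so θ = 47.8/(k−1).
Need P(X < 72.3) = 0.9 with θ tied to k this way. Start at k = 2, θ = 47.8: P(X<72.3) ≈ 0.446.
Too low — raise k to concentrate. Iterating converges to k ≈ 11.9.
Then θ = 47.8/(11.9−1) ≈ 4.39.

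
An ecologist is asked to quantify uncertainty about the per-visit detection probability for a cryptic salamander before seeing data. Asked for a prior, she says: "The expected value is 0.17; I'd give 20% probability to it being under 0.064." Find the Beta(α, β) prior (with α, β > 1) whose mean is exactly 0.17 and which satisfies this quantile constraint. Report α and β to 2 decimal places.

α ≈ 1.49, β ≈ 7.28

With mean 0.17 fixed, write α = 0.17s, β = 0.83s where s = α+β.
Need P(θ < 0.064) = 0.2 under Beta(0.17s, 0.83s). Normal approximation: (q−m)/√(m(1−m)/s) ≈ z_{0.2} = -0.842, so s ≈ 0.17·0.83·(-0.842)²/(0.064−0.17)² = 8.9.
At s = 8.9: P(θ<0.064) ≈ 0.197. Adjusting to match 0.2 gives s ≈ 8.77.
So α = 0.17·8.77 ≈ 1.49, β = 0.83·8.77 ≈ 7.28.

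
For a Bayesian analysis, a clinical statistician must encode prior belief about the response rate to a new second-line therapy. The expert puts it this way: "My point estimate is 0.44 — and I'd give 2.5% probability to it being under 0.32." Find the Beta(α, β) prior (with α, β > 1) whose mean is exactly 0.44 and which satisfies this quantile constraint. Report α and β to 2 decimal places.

With mean 0.44 fixed, write α = 0.44s, β = 0.56s where s = α+β.
Need P(θ < 0.32) = 0.025 under Beta(0.44s, 0.56s). Normal approximation: (q−m)/√(m(1−m)/s) ≈ z_{0.025} = -1.96, so s ≈ 0.44·0.56·(-1.96)²/(0.32−0.44)² = 65.7.
At s = 65.7: P(θ<0.32) ≈ 0.022. Adjusting to match 0.025 gives s ≈ 62.32.
So α = 0.44·62.32 ≈ 27.42, β = 0.56·62.32 ≈ 34.90.

α ≈ 27.42, β ≈ 34.90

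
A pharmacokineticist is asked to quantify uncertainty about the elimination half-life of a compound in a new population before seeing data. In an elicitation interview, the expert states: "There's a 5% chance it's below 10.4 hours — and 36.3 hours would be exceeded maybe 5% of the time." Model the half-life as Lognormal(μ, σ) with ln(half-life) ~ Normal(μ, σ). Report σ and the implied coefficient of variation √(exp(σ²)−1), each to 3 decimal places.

If T ~ Lognormal(μ,σ) then ln T ~ Normal(μ,σ), so the p-quantile of ln T is μ + z_p·σ.
ln(10.4) = 2.342 and ln(36.3) = 3.592; z_{0.05} = -1.645, z_{0.95} = 1.645.
σ = (3.592 − 2.342)/(1.645 − (-1.645)) = 0.380.
μ = 2.342 − (-1.645)·0.380 = 2.967.
CV = √(exp(σ²)−1) = √(exp(0.1444)−1) = 0.394.

σ ≈ 0.380, CV ≈ 0.394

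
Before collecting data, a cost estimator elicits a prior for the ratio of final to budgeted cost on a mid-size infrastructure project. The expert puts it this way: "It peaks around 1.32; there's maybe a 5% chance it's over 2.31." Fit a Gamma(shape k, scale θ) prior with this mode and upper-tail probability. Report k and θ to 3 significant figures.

k ≈ 9.91, θ ≈ 0.148

Gamma(k,θ) with k>1 has mode (k−1)θ, so θ = 1.32/(k−1).
Need P(X < 2.31) = 0.95 with θ tied to k this way. Start at k = 2, θ = 1.32: P(X<2.31) ≈ 0.522.
Too low — raise k to concentrate. Iterating converges to k ≈ 9.91.
Then θ = 1.32/(9.91−1) ≈ 0.148.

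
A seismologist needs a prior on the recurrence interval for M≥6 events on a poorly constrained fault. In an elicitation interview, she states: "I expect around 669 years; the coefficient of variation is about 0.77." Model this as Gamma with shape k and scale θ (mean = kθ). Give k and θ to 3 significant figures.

k ≈ 1.69, θ ≈ 397

For Gamma(k, scale θ): mean = kθ, variance = kθ², so CV = 1/√k.
CV = 0.77, hence k = 1/CV² = 1.69.
Then θ = mean/k = 669/1.69 = 397.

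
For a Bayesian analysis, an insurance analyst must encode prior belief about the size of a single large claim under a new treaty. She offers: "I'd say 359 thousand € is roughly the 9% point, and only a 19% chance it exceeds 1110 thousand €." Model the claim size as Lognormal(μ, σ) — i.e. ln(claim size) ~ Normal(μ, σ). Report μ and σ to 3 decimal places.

If T ~ Lognormal(μ,σ) then ln T ~ Normal(μ,σ), so the p-quantile of ln T is μ + z_p·σ.
ln(359) = 5.883 and ln(1110) = 7.012; z_{0.09} = -1.341, z_{0.81} = 0.8779.
σ = (7.012 − 5.883)/(0.8779 − (-1.341)) = 0.509.
μ = 5.883 − (-1.341)·0.509 = 6.565.

μ ≈ 6.565, σ ≈ 0.509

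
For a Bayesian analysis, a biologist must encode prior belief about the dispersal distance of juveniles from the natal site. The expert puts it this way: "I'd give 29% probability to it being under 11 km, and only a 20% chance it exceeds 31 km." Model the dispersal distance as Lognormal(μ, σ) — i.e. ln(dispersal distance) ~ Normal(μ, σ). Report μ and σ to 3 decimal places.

μ ≈ 2.809, σ ≈ 0.743

If T ~ Lognormal(μ,σ) then ln T ~ Normal(μ,σ), so the p-quantile of ln T is μ + z_p·σ.
ln(11) = 2.398 and ln(31) = 3.434; z_{0.29} = -0.5534, z_{0.8} = 0.8416.
σ = (3.434 − 2.398)/(0.8416 − (-0.5534)) = 0.743.
μ = 2.398 − (-0.5534)·0.743 = 2.809.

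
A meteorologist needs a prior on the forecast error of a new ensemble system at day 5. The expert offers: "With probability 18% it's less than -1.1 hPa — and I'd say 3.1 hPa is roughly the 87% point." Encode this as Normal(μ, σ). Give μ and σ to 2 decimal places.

μ = 0.78, σ = 2.06

The p-quantile of Normal(μ,σ) is μ + z_p·σ, with z_{0.18} = -0.9154 and z_{0.87} = 1.126.
Eliminate σ: μ = (z₂·x₁ − z₁·x₂)/(z₂ − z₁) = (1.126·-1.1 − (-0.9154)·3.1)/2.042 = 0.78.
Then σ = (x₂ − x₁)/(z₂ − z₁) = (3.1 − -1.1)/2.042 = 2.06.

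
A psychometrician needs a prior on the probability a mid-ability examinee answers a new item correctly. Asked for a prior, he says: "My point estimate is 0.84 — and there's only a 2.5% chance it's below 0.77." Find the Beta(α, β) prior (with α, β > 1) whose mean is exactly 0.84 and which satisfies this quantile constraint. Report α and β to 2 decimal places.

α ≈ 101.89, β ≈ 19.41

With mean 0.84 fixed, write α = 0.84s, β = 0.16s where s = α+β.
Need P(θ < 0.77) = 0.025 under Beta(0.84s, 0.16s). Normal approximation: (q−m)/√(m(1−m)/s) ≈ z_{0.025} = -1.96, so s ≈ 0.84·0.16·(-1.96)²/(0.77−0.84)² = 105.4.
At s = 105.4: P(θ<0.77) ≈ 0.033. Adjusting to match 0.025 gives s ≈ 121.30.
So α = 0.84·121.30 ≈ 101.89, β = 0.16·121.30 ≈ 19.41.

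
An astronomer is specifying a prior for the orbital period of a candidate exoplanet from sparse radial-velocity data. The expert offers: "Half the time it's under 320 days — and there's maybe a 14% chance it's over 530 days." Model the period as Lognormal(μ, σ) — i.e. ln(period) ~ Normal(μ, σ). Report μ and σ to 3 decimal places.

If T ~ Lognormal(μ,σ) then ln T ~ Normal(μ,σ), so the p-quantile of ln T is μ + z_p·σ.
ln(320) = 5.768 and ln(530) = 6.273; z_{0.5} = 0, z_{0.86} = 1.08.
σ = (6.273 − 5.768)/(1.08 − (0)) = 0.467.
μ = 5.768 − (0)·0.467 = 5.768.

μ ≈ 5.768, σ ≈ 0.467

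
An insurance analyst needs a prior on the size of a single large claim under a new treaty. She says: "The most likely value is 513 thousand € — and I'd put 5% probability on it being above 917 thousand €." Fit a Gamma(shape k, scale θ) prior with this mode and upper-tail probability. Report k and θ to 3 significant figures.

Gamma(k,θ) with k>1 has mode (k−1)θ, so θ = 513/(k−1).
Need P(X < 917) = 0.95 with θ tied to k this way. Start at k = 2, θ = 513: P(X<917) ≈ 0.533.
Too low — raise k to concentrate. Iterating converges to k ≈ 9.26.
Then θ = 513/(9.26−1) ≈ 62.1.

k ≈ 9.26, θ ≈ 62.1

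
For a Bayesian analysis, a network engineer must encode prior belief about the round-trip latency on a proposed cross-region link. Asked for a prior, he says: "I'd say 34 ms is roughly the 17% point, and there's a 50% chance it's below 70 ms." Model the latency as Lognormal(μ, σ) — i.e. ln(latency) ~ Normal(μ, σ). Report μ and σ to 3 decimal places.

μ ≈ 4.248, σ ≈ 0.757

If T ~ Lognormal(μ,σ) then ln T ~ Normal(μ,σ), so the p-quantile of ln T is μ + z_p·σ.
ln(34) = 3.526 and ln(70) = 4.248; z_{0.17} = -0.9542, z_{0.5} = 0.
σ = (4.248 − 3.526)/(0 − (-0.9542)) = 0.757.
μ = 3.526 − (-0.9542)·0.757 = 4.248.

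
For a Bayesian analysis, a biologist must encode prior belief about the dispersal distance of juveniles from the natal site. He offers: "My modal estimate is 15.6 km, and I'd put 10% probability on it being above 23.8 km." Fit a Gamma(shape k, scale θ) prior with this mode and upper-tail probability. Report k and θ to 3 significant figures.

k ≈ 11.5, θ ≈ 1.49

Gamma(k,θ) with k>1 has mode (k−1)θ, so θ = 15.6/(k−1).
Need P(X < 23.8) = 0.9 with θ tied to k this way. Start at k = 2, θ = 15.6: P(X<23.8) ≈ 0.451.
Too low — raise k to concentrate. Iterating converges to k ≈ 11.5.
Then θ = 15.6/(11.5−1) ≈ 1.49.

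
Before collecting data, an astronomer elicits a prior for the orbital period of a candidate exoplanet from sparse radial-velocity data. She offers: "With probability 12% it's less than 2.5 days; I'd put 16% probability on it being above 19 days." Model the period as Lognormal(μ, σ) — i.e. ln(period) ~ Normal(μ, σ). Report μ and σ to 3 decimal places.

If T ~ Lognormal(μ,σ) then ln T ~ Normal(μ,σ), so the p-quantile of ln T is μ + z_p·σ.
ln(2.5) = 0.9163 and ln(19) = 2.944; z_{0.12} = -1.175, z_{0.84} = 0.9945.
σ = (2.944 − 0.9163)/(0.9945 − (-1.175)) = 0.935.
μ = 0.9163 − (-1.175)·0.935 = 2.015.

μ ≈ 2.015, σ ≈ 0.935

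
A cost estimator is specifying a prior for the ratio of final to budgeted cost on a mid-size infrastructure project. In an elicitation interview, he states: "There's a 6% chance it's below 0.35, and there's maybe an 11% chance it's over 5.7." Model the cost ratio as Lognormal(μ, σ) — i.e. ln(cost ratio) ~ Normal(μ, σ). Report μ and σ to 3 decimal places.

μ ≈ 0.510, σ ≈ 1.003

If T ~ Lognormal(μ,σ) then ln T ~ Normal(μ,σ), so the p-quantile of ln T is μ + z_p·σ.
ln(0.35) = -1.05 and ln(5.7) = 1.74; z_{0.06} = -1.555, z_{0.89} = 1.227.
σ = (1.74 − -1.05)/(1.227 − (-1.555)) = 1.003.
μ = -1.05 − (-1.555)·1.003 = 0.510.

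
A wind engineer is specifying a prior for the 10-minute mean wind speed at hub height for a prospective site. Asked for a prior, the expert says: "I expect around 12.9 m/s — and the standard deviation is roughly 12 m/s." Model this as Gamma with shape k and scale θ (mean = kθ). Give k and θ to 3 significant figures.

k ≈ 1.16, θ ≈ 11.2

For Gamma(k, scale θ): mean = kθ, variance = kθ², so CV = 1/√k.
CV = SD/mean = 12/12.9 = 0.9302, hence k = 1/CV² = 1.16.
Then θ = mean/k = 12.9/1.16 = 11.2.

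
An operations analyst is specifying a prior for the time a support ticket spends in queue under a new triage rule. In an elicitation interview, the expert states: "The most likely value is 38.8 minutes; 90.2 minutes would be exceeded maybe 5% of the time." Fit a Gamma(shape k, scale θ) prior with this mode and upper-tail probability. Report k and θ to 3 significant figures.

k ≈ 4.85, θ ≈ 10.1

Gamma(k,θ) with k>1 has mode (k−1)θ, so θ = 38.8/(k−1).
Need P(X < 90.2) = 0.95 with θ tied to k this way. Start at k = 2, θ = 38.8: P(X<90.2) ≈ 0.675.
Too low — raise k to concentrate. Iterating converges to k ≈ 4.85.
Then θ = 38.8/(4.85−1) ≈ 10.1.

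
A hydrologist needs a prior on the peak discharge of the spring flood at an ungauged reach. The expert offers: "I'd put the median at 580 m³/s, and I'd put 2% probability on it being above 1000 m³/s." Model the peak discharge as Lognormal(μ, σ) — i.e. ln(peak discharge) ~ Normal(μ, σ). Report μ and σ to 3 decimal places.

μ ≈ 6.363, σ ≈ 0.265

If T ~ Lognormal(μ,σ) then ln T ~ Normal(μ,σ), so the p-quantile of ln T is μ + z_p·σ.
ln(580) = 6.363 and ln(1000) = 6.908; z_{0.5} = 0, z_{0.98} = 2.054.
σ = (6.908 − 6.363)/(2.054 − (0)) = 0.265.
μ = 6.363 − (0)·0.265 = 6.363.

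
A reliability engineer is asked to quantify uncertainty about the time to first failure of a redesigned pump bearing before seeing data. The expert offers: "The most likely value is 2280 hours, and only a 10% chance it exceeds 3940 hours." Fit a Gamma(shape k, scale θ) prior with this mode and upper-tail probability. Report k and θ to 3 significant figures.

Gamma(k,θ) with k>1 has mode (k−1)θ, so θ = 2280/(k−1).
Need P(X < 3940) = 0.9 with θ tied to k this way. Start at k = 2, θ = 2280: P(X<3940) ≈ 0.515.
Too low — raise k to concentrate. Iterating converges to k ≈ 7.34.
Then θ = 2280/(7.34−1) ≈ 360.

k ≈ 7.34, θ ≈ 360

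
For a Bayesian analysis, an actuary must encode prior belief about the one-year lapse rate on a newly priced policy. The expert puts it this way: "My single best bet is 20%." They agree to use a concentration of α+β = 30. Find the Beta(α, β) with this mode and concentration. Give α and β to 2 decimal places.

α = 6.60, β = 23.40

For α,β > 1 the Beta mode is (α−1)/(α+β−2). With α+β = 30, the mode is (α−1)/28.
Set (α−1)/28 = 0.2 → α = 1 + 0.2·28 = 6.60.
β = 30 − α = 23.40.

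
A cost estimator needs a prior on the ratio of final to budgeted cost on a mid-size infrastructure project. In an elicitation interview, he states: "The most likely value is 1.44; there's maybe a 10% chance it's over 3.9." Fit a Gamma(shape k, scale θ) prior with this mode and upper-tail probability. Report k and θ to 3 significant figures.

k ≈ 2.93, θ ≈ 0.747

Gamma(k,θ) with k>1 has mode (k−1)θ, so θ = 1.44/(k−1).
Need P(X < 3.9) = 0.9 with θ tied to k this way. Start at k = 2, θ = 1.44: P(X<3.9) ≈ 0.753.
Too low — raise k to concentrate. Iterating converges to k ≈ 2.93.
Then θ = 1.44/(2.93−1) ≈ 0.747.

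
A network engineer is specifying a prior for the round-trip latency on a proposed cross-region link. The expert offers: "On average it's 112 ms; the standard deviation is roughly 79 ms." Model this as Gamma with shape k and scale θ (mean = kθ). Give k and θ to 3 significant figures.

For Gamma(k, scale θ): mean = kθ, variance = kθ², so CV = 1/√k.
CV = SD/mean = 79/112 = 0.7054, hence k = 1/CV² = 2.01.
Then θ = mean/k = 112/2.01 = 55.7.

k ≈ 2.01, θ ≈ 55.7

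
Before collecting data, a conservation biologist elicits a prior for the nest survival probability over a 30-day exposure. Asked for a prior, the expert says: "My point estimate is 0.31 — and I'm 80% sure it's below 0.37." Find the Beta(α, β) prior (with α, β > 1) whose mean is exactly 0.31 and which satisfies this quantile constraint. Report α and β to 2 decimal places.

With mean 0.31 fixed, write α = 0.31s, β = 0.69s where s = α+β.
Need P(θ < 0.37) = 0.8 under Beta(0.31s, 0.69s). Normal approximation: (q−m)/√(m(1−m)/s) ≈ z_{0.8} = 0.842, so s ≈ 0.31·0.69·(0.842)²/(0.37−0.31)² = 42.1.
At s = 42.1: P(θ<0.37) ≈ 0.803. Adjusting to match 0.8 gives s ≈ 40.79.
So α = 0.31·40.79 ≈ 12.64, β = 0.69·40.79 ≈ 28.14.

α ≈ 12.64, β ≈ 28.14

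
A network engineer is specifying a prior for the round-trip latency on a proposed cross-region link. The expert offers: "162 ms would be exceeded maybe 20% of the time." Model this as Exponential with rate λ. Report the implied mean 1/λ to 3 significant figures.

mean ≈ 101 ms

P(T > 162.0) = e^(−λ·162.0) = 0.2, so λ = −ln(0.2)/162.0 = 0.00993.
Mean = 1/λ = 101 ms.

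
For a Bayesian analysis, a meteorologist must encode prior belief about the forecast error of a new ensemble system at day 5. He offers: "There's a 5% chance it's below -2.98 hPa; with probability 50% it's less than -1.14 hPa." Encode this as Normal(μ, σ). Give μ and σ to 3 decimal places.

For Normal(μ,σ), the p-quantile is μ + z_p·σ. Here z_{0.05} = -1.645, z_{0.5} = 0.
So -2.98 = μ − 1.645σ and -1.14 = μ + 0σ.
Subtracting: σ = (-1.14 − -2.98)/(0 − (-1.645)) = 1.119.
Then μ = -2.98 − (-1.645)·1.119 = -1.140.

μ = -1.140, σ = 1.119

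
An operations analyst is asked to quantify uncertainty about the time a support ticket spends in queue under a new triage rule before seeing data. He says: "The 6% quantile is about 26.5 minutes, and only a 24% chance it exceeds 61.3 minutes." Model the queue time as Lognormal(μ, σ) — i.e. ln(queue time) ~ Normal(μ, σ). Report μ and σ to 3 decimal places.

If T ~ Lognormal(μ,σ) then ln T ~ Normal(μ,σ), so the p-quantile of ln T is μ + z_p·σ.
ln(26.5) = 3.277 and ln(61.3) = 4.116; z_{0.06} = -1.555, z_{0.76} = 0.7063.
σ = (4.116 − 3.277)/(0.7063 − (-1.555)) = 0.371.
μ = 3.277 − (-1.555)·0.371 = 3.854.

μ ≈ 3.854, σ ≈ 0.371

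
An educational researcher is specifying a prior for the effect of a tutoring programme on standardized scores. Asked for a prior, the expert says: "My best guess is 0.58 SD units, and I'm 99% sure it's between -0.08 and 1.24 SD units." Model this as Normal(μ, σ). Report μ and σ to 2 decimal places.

A symmetric 99% interval runs μ ± z·σ with z = 2.576.
Half-width = 0.66, so σ = 0.66/2.576 = 0.26.
μ is the stated best guess, 0.58.

μ = 0.58, σ = 0.26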